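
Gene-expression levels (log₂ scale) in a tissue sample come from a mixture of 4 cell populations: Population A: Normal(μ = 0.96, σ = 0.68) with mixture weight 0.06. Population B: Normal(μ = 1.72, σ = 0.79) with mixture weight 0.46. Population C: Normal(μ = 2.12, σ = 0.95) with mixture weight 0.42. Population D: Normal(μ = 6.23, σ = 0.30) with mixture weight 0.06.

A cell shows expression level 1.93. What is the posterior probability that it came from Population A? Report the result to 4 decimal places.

Apply Bayes' rule: the posterior for each component is proportional to its prior times its likelihood at x.
Component likelihoods at x = 1.93:
  L_A = (1/(0.68·√(2π)))·exp(−(1.93−0.96)²/(2·0.68²)) = 0.586680·exp(-1.01741) = 0.212103
  L_B = (1/(0.79·√(2π)))·exp(−(1.93−1.72)²/(2·0.79²)) = 0.504990·exp(-0.03533) = 0.48746
  L_C = (1/(0.95·√(2π)))·exp(−(1.93−2.12)²/(2·0.95²)) = 0.419939·exp(-0.02000) = 0.411624
  L_D = (1/(0.30·√(2π)))·exp(−(1.93−6.23)²/(2·0.30²)) = 1.329808·exp(-102.72222) = 3.25158e-45
Unnormalised posteriors:
  π_A·L_A = 0.06 × 0.212103 = 0.0127262
  π_B·L_B = 0.46 × 0.48746 = 0.224232
  π_C·L_C = 0.42 × 0.411624 = 0.172882
  π_D·L_D = 0.06 × 3.25158e-45 = 1.95095e-46
Sum: 0.0127262 + 0.224232 + 0.172882 + 1.95095e-46 = 0.40984
Responsibility of Population A: 0.0127262 / 0.40984 ≈ 0.0311

0.0311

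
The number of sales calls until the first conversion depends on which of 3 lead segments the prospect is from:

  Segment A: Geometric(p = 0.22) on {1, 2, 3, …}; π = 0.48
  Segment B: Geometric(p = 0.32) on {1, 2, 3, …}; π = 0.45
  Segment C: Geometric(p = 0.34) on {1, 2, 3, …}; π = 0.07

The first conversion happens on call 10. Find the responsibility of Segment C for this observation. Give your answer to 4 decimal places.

0.0346

Apply Bayes' rule: the posterior for each component is proportional to its prior times its likelihood at x.
Evaluate each component's likelihood at the observed value:
  p_A = 0.0235112
  p_B = 0.00994787
  p_C = 0.00807931
Weight by the priors:
  P(Z=A)·p_A = 0.48 × 0.0235112 = 0.0112854
  P(Z=B)·p_B = 0.45 × 0.00994787 = 0.00447654
  P(Z=C)·p_C = 0.07 × 0.00807931 = 0.000565552
Denominator: 0.0112854 + 0.00447654 + 0.000565552 = 0.0163275
So the posterior for Segment C is 0.000565552 / 0.0163275 ≈ 0.0346.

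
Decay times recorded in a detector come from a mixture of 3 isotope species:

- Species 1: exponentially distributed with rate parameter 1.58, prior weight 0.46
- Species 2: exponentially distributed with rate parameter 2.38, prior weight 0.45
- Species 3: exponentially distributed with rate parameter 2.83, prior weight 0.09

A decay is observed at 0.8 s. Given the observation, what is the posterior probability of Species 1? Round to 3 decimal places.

0.525

Apply Bayes' rule: the posterior for each component is proportional to its prior times its likelihood at x.
Exponential densities:
  L_1 = 0.446384
  L_2 = 0.354552
  L_3 = 0.294133
Prior × likelihood for each component:
  π_1·L_1 = 0.46 × 0.446384 = 0.205337
  π_2·L_2 = 0.45 × 0.354552 = 0.159549
  π_3·L_3 = 0.09 × 0.294133 = 0.026472
Sum: 0.205337 + 0.159549 + 0.026472 = 0.391357
P(Species 1 | the observation) = 0.205337 / 0.391357 ≈ 0.525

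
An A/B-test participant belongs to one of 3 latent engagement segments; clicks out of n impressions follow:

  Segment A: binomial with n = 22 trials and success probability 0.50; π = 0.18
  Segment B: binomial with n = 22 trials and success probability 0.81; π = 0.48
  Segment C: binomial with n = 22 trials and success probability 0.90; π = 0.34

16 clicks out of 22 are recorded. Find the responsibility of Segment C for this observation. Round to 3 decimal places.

0.071

Posterior ∝ prior × likelihood, so P(k | x) ∝ π_k f_k(x); normalise over all components.
Binomial probabilities:
  L_A = C(22,16)·0.50^16·0.50^6 = 74613·1.52588e-05·0.015625 = 0.0177891
  L_B = C(22,16)·0.81^16·0.19^6 = 74613·0.0343368·4.70459e-05 = 0.12053
  L_C = C(22,16)·0.90^16·0.10^6 = 74613·0.185302·1e-06 = 0.0138259
Multiply by the mixture weights:
  π_A·L_A = 0.18 × 0.0177891 = 0.00320204
  π_B·L_B = 0.48 × 0.12053 = 0.0578546
  π_C·L_C = 0.34 × 0.0138259 = 0.00470082
Normaliser: 0.00320204 + 0.0578546 + 0.00470082 = 0.0657574
P(Segment C | 16 clicks out of 22) ≈ 0.071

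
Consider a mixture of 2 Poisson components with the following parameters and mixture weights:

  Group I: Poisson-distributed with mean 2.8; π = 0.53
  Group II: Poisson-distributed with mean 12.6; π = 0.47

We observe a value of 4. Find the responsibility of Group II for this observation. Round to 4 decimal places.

0.0198

P(component k | x) = π_k·f_k(x) / marginal(x), where marginal(x) = Σ_j π_j·f_j(x).
Poisson probabilities:
  L_I = e^(−2.8)·2.8^4/4! = 0.155739
  L_II = e^(−12.6)·12.6^4/4! = 0.00354128
Weight by the priors:
  π_I·L_I = 0.53 × 0.155739 = 0.0825415
  π_II·L_II = 0.47 × 0.00354128 = 0.0016644
Sum: 0.0825415 + 0.0016644 = 0.0842059
So the posterior for Group II is 0.0016644 / 0.0842059 ≈ 0.0198.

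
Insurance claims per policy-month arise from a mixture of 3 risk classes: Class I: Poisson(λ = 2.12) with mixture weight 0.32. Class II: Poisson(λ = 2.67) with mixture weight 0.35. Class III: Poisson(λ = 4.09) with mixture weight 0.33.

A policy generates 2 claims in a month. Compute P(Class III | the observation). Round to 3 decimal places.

Apply Bayes' rule: the posterior for each component is proportional to its prior times its likelihood at x.
Poisson probabilities:
  p_I = e^(−2.12)·2.12^2/2! = 0.269735
  p_II = e^(−2.67)·2.67^2/2! = 0.246846
  p_III = e^(−4.09)·4.09^2/2! = 0.140008
Multiply by the mixture weights:
  P(Z=I)·p_I = 0.32 × 0.269735 = 0.0863152
  P(Z=II)·p_II = 0.35 × 0.246846 = 0.0863961
  P(Z=III)·p_III = 0.33 × 0.140008 = 0.0462026
Denominator: 0.0863152 + 0.0863961 + 0.0462026 = 0.218914
P(Class III | data) ≈ 0.211

0.211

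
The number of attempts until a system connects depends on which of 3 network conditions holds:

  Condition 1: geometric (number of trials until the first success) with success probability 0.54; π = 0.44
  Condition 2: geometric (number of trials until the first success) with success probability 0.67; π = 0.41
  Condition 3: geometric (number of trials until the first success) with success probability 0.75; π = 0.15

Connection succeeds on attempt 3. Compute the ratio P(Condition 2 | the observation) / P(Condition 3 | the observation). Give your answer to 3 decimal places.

4.255

Posterior odds = (w_i f_i(x)) / (w_j f_j(x)); the normalising sum cancels.
Evaluate each component's likelihood at the observed value:
  p_1 = 0.114264
  p_2 = 0.072963
  p_3 = 0.046875
0.0299148 / 0.00703125 ≈ 4.255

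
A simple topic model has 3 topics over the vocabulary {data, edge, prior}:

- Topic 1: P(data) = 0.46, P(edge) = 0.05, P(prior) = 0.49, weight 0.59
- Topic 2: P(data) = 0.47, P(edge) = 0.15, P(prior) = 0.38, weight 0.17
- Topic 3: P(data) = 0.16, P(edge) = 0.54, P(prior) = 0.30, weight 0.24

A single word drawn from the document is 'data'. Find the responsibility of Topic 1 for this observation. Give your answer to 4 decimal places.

Apply Bayes' rule: the posterior for each component is proportional to its prior times its likelihood at x.
Component likelihoods at x = 'data':
  L_1 = 0.46
  L_2 = 0.47
  L_3 = 0.16
Weight by the priors:
  P(Z=1)·L_1 = 0.59 × 0.46 = 0.2714
  P(Z=2)·L_2 = 0.17 × 0.47 = 0.0799
  P(Z=3)·L_3 = 0.24 × 0.16 = 0.0384
Sum: 0.2714 + 0.0799 + 0.0384 = 0.3897
P(Topic 1 | x) = 0.2714 / 0.3897 ≈ 0.6964

0.6964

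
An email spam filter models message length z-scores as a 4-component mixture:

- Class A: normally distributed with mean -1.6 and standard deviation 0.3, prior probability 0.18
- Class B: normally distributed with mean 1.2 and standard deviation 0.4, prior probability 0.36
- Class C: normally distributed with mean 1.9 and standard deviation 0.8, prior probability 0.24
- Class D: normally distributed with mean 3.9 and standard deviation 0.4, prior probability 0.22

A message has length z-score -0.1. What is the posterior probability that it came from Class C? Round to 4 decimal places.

By Bayes' theorem, P(k | x) = P(Z=k) f_k(x) / Σ_j P(Z=j) f_j(x).
Evaluate each component's likelihood at the observed value:
  p_A = 4.95573e-06
  p_B = 0.00507262
  p_C = 0.0219104
  p_D = 1.92365e-22
Unnormalised posteriors:
  P(Z=A)·p_A = 0.18 × 4.95573e-06 = 8.92032e-07
  P(Z=B)·p_B = 0.36 × 0.00507262 = 0.00182614
  P(Z=C)·p_C = 0.24 × 0.0219104 = 0.00525849
  P(Z=D)·p_D = 0.22 × 1.92365e-22 = 4.23203e-23
Normaliser: 8.92032e-07 + 0.00182614 + 0.00525849 + 4.23203e-23 = 0.00708553
So the posterior for Class C is 0.00525849 / 0.00708553 ≈ 0.7421.

0.7421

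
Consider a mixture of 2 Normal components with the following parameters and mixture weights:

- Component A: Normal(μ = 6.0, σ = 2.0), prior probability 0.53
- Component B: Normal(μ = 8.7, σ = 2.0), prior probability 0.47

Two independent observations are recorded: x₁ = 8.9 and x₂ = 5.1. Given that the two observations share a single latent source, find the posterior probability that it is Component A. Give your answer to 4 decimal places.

P(component k | x) = w_k·f_k(x) / marginal(x), where marginal(x) = Σ_j w_j·f_j(x).
Since both observations come from the same component, the likelihood for component k is f_k(x₁)·f_k(x₂).
  p_A = [(1/(2.0·√(2π)))·exp(−(8.9−6.0)²/(2·2.0²)) = 0.199471·exp(-1.05125) = 0.0697153] × [0.180263] = 0.0125671
  p_B = [(1/(2.0·√(2π)))·exp(−(8.9−8.7)²/(2·2.0²)) = 0.199471·exp(-0.00500) = 0.198476] × [0.0394751] = 0.00783487
Unnormalised posteriors:
  w_A·p_A = 0.53 × 0.0125671 = 0.00666057
  w_B·p_B = 0.47 × 0.00783487 = 0.00368239
Marginal: 0.00666057 + 0.00368239 = 0.010343
P(Component A | x) = 0.00666057 / 0.010343 ≈ 0.6440

0.6440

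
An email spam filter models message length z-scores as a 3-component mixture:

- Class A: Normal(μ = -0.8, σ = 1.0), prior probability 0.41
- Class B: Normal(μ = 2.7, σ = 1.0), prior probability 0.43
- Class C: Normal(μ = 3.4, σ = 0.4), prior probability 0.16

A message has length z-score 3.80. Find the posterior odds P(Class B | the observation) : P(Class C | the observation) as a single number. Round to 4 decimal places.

0.9678

Posterior odds = (w_i f_i(x)) / (w_j f_j(x)); the normalising sum cancels.
Normal densities:
  L_A = (1/(1.0·√(2π)))·exp(−(3.80−-0.8)²/(2·1.0²)) = 0.398942·exp(-10.58000) = 1.01409e-05
  L_B = (1/(1.0·√(2π)))·exp(−(3.80−2.7)²/(2·1.0²)) = 0.398942·exp(-0.60500) = 0.217852
  L_C = (1/(0.4·√(2π)))·exp(−(3.80−3.4)²/(2·0.4²)) = 0.997356·exp(-0.50000) = 0.604927
Posterior odds = (w_B·L_B) / (w_C·L_C) = (0.43·0.217852) / (0.16·0.604927) = 0.0936764 / 0.0967883 ≈ 0.9678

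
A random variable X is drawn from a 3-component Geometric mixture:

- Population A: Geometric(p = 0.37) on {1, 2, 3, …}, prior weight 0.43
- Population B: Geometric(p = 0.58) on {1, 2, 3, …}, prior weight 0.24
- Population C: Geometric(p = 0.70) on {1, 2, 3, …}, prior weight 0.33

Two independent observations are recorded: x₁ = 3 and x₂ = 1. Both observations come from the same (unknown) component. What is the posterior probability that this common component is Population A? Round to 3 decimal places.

Posterior ∝ prior × likelihood, so P(k | x) ∝ P(Z=k) f_k(x); normalise over all components.
Since both observations come from the same component, the likelihood for component k is f_k(x₁)·f_k(x₂).
  f_A = [0.37·(1−0.37)^2 = 0.37·0.3969 = 0.146853] × [0.37] = 0.0543356
  f_B = [0.58·(1−0.58)^2 = 0.58·0.1764 = 0.102312] × [0.58] = 0.059341
  f_C = [0.70·(1−0.70)^2 = 0.70·0.09 = 0.063] × [0.7] = 0.0441
Weight by the priors:
  P(Z=A)·f_A = 0.43 × 0.0543356 = 0.0233643
  P(Z=B)·f_B = 0.24 × 0.059341 = 0.0142418
  P(Z=C)·f_C = 0.33 × 0.0441 = 0.014553
Normaliser: 0.0233643 + 0.0142418 + 0.014553 = 0.0521591
So the posterior for Population A is 0.0233643 / 0.0521591 ≈ 0.448.

0.448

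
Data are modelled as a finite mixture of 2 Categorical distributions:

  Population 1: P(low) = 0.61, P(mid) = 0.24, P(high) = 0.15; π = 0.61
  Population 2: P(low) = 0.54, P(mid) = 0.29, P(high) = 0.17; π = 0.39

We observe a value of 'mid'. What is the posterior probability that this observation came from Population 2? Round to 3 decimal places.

The responsibility of component k is P(Z=k) f_k(x) divided by Σ_j P(Z=j) f_j(x).
Evaluate each component's likelihood at the observed value:
  p_1 = 0.24
  p_2 = 0.29
Unnormalised posteriors:
  P(Z=1)·p_1 = 0.61 × 0.24 = 0.1464
  P(Z=2)·p_2 = 0.39 × 0.29 = 0.1131
Normaliser: 0.1464 + 0.1131 = 0.2595
Responsibility of Population 2: 0.1131 / 0.2595 ≈ 0.436

0.436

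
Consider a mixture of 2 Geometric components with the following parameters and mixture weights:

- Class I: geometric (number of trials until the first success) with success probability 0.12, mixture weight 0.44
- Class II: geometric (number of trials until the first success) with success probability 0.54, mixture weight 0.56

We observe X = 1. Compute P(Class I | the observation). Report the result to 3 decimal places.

0.149

By Bayes' theorem, P(k | x) = π_k f_k(x) / Σ_j π_j f_j(x).
Evaluate each component's likelihood at the observed value:
  f_I = 0.12·(1−0.12)^0 = 0.12·1 = 0.12
  f_II = 0.54·(1−0.54)^0 = 0.54·1 = 0.54
Weight by the priors:
  π_I·f_I = 0.44 × 0.12 = 0.0528
  π_II·f_II = 0.56 × 0.54 = 0.3024
Evidence: 0.0528 + 0.3024 = 0.3552
P(Class I | the observation) = 0.0528 / 0.3552 ≈ 0.149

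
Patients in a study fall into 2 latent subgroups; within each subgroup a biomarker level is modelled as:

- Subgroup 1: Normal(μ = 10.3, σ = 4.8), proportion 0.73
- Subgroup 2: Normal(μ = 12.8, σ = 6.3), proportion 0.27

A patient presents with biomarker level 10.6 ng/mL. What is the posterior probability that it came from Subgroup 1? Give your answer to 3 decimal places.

Posterior ∝ prior × likelihood, so P(k | x) ∝ π_k f_k(x); normalise over all components.
Normal densities:
  L_1 = (1/(4.8·√(2π)))·exp(−(10.6−10.3)²/(2·4.8²)) = 0.083113·exp(-0.00195) = 0.0829508
  L_2 = (1/(6.3·√(2π)))·exp(−(10.6−12.8)²/(2·6.3²)) = 0.063324·exp(-0.06097) = 0.0595785
Prior × likelihood for each component:
  π_1·L_1 = 0.73 × 0.0829508 = 0.0605541
  π_2·L_2 = 0.27 × 0.0595785 = 0.0160862
Denominator: 0.0605541 + 0.0160862 = 0.0766403
So the posterior for Subgroup 1 is 0.0605541 / 0.0766403 ≈ 0.790.

0.790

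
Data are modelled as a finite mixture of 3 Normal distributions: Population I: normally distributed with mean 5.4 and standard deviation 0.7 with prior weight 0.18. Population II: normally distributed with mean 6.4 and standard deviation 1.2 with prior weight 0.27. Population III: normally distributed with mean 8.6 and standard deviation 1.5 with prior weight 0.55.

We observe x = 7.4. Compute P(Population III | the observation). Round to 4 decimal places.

0.6198

Apply Bayes' rule: the posterior for each component is proportional to its prior times its likelihood at x.
Component likelihoods at x = 7.4:
  f_I = (1/(0.7·√(2π)))·exp(−(7.4−5.4)²/(2·0.7²)) = 0.569918·exp(-4.08163) = 0.00962014
  f_II = (1/(1.2·√(2π)))·exp(−(7.4−6.4)²/(2·1.2²)) = 0.332452·exp(-0.34722) = 0.234927
  f_III = (1/(1.5·√(2π)))·exp(−(7.4−8.6)²/(2·1.5²)) = 0.265962·exp(-0.32000) = 0.193128
Weight by the priors:
  π_I·f_I = 0.18 × 0.00962014 = 0.00173163
  π_II·f_II = 0.27 × 0.234927 = 0.0634302
  π_III·f_III = 0.55 × 0.193128 = 0.10622
Sum: 0.00173163 + 0.0634302 + 0.10622 = 0.171382
Responsibility of Population III: 0.10622 / 0.171382 ≈ 0.6198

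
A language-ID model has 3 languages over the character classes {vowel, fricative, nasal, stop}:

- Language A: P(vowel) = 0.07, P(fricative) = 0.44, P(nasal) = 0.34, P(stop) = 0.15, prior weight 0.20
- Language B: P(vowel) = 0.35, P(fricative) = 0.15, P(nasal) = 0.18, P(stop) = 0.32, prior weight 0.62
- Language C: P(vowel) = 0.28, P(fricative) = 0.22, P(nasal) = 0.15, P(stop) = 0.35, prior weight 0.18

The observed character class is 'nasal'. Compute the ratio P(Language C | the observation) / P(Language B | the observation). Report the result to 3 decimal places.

0.242

Only the two components matter; the odds are (π_i f_i(x)) / (π_j f_j(x)).
Categorical probabilities:
  L_A = P(nasal | comp) = 0.34
  L_B = P(nasal | comp) = 0.18
  L_C = P(nasal | comp) = 0.15
Posterior odds = (π_C·L_C) / (π_B·L_B) = (0.18·0.15) / (0.62·0.18) = 0.027 / 0.1116 ≈ 0.242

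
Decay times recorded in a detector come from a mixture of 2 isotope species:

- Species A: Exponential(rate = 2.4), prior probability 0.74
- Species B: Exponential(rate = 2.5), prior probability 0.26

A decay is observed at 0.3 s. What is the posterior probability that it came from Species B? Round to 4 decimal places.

0.2621

The responsibility of component k is w_k f_k(x) divided by Σ_j w_j f_j(x).
Exponential densities:
  f_A = 1.16821
  f_B = 1.18092
Multiply by the mixture weights:
  w_A·f_A = 0.74 × 1.16821 = 0.864472
  w_B·f_B = 0.26 × 1.18092 = 0.307038
Evidence: 0.864472 + 0.307038 = 1.17151
Responsibility of Species B: 0.307038 / 1.17151 ≈ 0.2621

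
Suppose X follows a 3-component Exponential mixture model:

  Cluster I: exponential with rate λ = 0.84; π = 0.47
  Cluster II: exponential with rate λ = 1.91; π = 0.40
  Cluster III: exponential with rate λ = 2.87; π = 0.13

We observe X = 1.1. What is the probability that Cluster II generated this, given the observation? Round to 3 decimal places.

The responsibility of component k is w_k f_k(x) divided by Σ_j w_j f_j(x).
Exponential densities:
  f_I = 0.33342
  f_II = 0.233658
  f_III = 0.122128
Unnormalised posteriors:
  w_I·f_I = 0.47 × 0.33342 = 0.156707
  w_II·f_II = 0.40 × 0.233658 = 0.0934632
  w_III·f_III = 0.13 × 0.122128 = 0.0158766
Evidence: 0.156707 + 0.0934632 + 0.0158766 = 0.266047
So the posterior for Cluster II is 0.0934632 / 0.266047 ≈ 0.351.

0.351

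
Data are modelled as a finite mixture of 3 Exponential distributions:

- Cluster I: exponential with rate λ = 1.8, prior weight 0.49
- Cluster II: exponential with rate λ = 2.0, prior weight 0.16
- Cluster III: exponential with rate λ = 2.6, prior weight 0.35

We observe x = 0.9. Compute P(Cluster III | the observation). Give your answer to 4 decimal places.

0.2782

By Bayes' theorem, P(k | x) = π_k f_k(x) / Σ_j π_j f_j(x).
Evaluate each component's likelihood at the observed value:
  f_I = 1.8·e^(−1.8·0.9) = 1.8·e^(−1.6200) = 0.356218
  f_II = 2.0·e^(−2.0·0.9) = 2.0·e^(−1.8000) = 0.330598
  f_III = 2.6·e^(−2.6·0.9) = 2.6·e^(−2.3400) = 0.250452
Prior × likelihood for each component:
  π_I·f_I = 0.49 × 0.356218 = 0.174547
  π_II·f_II = 0.16 × 0.330598 = 0.0528956
  π_III·f_III = 0.35 × 0.250452 = 0.0876582
Denominator: 0.174547 + 0.0528956 + 0.0876582 = 0.3151
So the posterior for Cluster III is 0.0876582 / 0.3151 ≈ 0.2782.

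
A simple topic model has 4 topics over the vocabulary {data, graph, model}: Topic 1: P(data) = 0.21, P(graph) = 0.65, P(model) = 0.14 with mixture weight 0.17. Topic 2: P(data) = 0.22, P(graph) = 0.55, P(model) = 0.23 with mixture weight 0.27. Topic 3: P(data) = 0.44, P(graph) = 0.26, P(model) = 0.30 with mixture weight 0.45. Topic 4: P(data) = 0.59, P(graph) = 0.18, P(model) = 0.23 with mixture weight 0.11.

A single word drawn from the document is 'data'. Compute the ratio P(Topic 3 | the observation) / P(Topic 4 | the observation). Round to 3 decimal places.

3.051

Since P(k|x) ∝ π_k f_k(x), the posterior odds are π_i f_i(x) / (π_j f_j(x)).
Component likelihoods at x = 'data':
  f_1 = 0.21
  f_2 = 0.22
  f_3 = 0.44
  f_4 = 0.59
0.198 / 0.0649 ≈ 3.051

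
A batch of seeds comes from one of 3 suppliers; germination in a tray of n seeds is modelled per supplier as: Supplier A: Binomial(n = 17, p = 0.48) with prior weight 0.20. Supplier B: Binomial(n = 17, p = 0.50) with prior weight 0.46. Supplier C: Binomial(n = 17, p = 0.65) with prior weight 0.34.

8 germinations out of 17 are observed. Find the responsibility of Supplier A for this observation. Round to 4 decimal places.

P(component k | x) = π_k·f_k(x) / marginal(x), where marginal(x) = Σ_j π_j·f_j(x).
Binomial probabilities:
  L_A = C(17,8)·0.48^8·0.52^9 = 24310·0.00281793·0.00277991 = 0.190434
  L_B = C(17,8)·0.50^8·0.50^9 = 24310·0.00390625·0.00195312 = 0.185471
  L_C = C(17,8)·0.65^8·0.35^9 = 24310·0.0318645·7.88156e-05 = 0.0610526
Unnormalised posteriors:
  π_A·L_A = 0.20 × 0.190434 = 0.0380868
  π_B·L_B = 0.46 × 0.185471 = 0.0853165
  π_C·L_C = 0.34 × 0.0610526 = 0.0207579
Evidence: 0.0380868 + 0.0853165 + 0.0207579 = 0.144161
P(Supplier A | the observation) = 0.0380868 / 0.144161 ≈ 0.2642

0.2642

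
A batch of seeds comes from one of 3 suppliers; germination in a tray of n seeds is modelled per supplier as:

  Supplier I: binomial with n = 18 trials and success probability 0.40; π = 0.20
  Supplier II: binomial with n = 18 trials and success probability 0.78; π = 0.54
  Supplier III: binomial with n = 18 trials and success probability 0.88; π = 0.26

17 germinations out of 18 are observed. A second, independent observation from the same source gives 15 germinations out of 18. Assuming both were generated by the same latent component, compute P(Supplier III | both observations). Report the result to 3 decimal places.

0.669

By Bayes' theorem, P(k | x) = π_k f_k(x) / Σ_j π_j f_j(x).
Since both observations come from the same component, the likelihood for component k is f_k(x₁)·f_k(x₂).
  f_I = [1.85543e-06] × [0.000189253] = 3.51146e-10
  f_II = [0.0579834] × [0.209111] = 0.012125
  f_III = [0.245844] × [0.20724] = 0.0509487
Unnormalised posteriors:
  π_I·f_I = 0.20 × 3.51146e-10 = 7.02291e-11
  π_II·f_II = 0.54 × 0.012125 = 0.00654748
  π_III·f_III = 0.26 × 0.0509487 = 0.0132467
Denominator: 7.02291e-11 + 0.00654748 + 0.0132467 = 0.0197941
Responsibility of Supplier III: 0.0132467 / 0.0197941 ≈ 0.669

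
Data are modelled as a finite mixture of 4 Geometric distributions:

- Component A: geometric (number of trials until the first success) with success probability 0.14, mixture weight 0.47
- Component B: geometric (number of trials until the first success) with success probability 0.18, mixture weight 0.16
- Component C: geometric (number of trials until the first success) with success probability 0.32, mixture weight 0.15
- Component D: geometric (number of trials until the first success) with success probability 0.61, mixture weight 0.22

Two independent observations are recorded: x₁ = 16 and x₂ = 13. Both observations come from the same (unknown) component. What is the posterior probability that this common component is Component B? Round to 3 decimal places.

Apply Bayes' rule: the posterior for each component is proportional to its prior times its likelihood at x.
Since both observations come from the same component, the likelihood for component k is f_k(x₁)·f_k(x₂).
  f_A = [0.0145749] × [0.0229145] = 0.000333975
  f_B = [0.00917234] × [0.0166356] = 0.000152588
  f_C = [0.000983521] × [0.00312793] = 3.07638e-06
  f_D = [4.48022e-07] × [7.55275e-06] = 3.3838e-12
Multiply by the mixture weights:
  w_A·f_A = 0.47 × 0.000333975 = 0.000156968
  w_B·f_B = 0.16 × 0.000152588 = 2.4414e-05
  w_C·f_C = 0.15 × 3.07638e-06 = 4.61458e-07
  w_D·f_D = 0.22 × 3.3838e-12 = 7.44435e-13
Denominator: 0.000156968 + 2.4414e-05 + 4.61458e-07 + 7.44435e-13 = 0.000181844
P(Component B | data) ≈ 0.134

0.134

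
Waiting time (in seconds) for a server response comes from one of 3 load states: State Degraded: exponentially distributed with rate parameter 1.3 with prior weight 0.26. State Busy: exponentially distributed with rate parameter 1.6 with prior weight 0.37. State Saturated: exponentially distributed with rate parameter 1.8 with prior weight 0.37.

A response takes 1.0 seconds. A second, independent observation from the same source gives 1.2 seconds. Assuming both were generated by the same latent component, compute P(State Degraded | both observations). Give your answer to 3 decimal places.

0.331

P(component k | x) = π_k·f_k(x) / marginal(x), where marginal(x) = Σ_j π_j·f_j(x).
Since both observations come from the same component, the likelihood for component k is f_k(x₁)·f_k(x₂).
  p_Degraded = [0.354291] × [0.273177] = 0.0967842
  p_Busy = [0.323034] × [0.234571] = 0.0757746
  p_Saturated = [0.297538] × [0.207585] = 0.0617645
Weight by the priors:
  π_Degraded·p_Degraded = 0.26 × 0.0967842 = 0.0251639
  π_Busy·p_Busy = 0.37 × 0.0757746 = 0.0280366
  π_Saturated·p_Saturated = 0.37 × 0.0617645 = 0.0228529
Denominator: 0.0251639 + 0.0280366 + 0.0228529 = 0.0760533
So the posterior for State Degraded is 0.0251639 / 0.0760533 ≈ 0.331.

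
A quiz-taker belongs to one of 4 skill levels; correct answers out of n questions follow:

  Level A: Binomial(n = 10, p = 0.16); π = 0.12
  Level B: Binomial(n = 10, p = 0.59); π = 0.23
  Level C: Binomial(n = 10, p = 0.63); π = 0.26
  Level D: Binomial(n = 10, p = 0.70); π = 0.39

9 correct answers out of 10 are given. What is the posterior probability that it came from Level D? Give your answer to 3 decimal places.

0.670

Apply Bayes' rule: the posterior for each component is proportional to its prior times its likelihood at x.
Component likelihoods at x = 9 correct answers out of 10:
  f_A = 5.77244e-07
  f_B = 0.0355183
  f_C = 0.0578451
  f_D = 0.121061
Prior × likelihood for each component:
  π_A·f_A = 0.12 × 5.77244e-07 = 6.92692e-08
  π_B·f_B = 0.23 × 0.0355183 = 0.00816921
  π_C·f_C = 0.26 × 0.0578451 = 0.0150397
  π_D·f_D = 0.39 × 0.121061 = 0.0472137
Evidence: 6.92692e-08 + 0.00816921 + 0.0150397 + 0.0472137 = 0.0704227
So the posterior for Level D is 0.0472137 / 0.0704227 ≈ 0.670.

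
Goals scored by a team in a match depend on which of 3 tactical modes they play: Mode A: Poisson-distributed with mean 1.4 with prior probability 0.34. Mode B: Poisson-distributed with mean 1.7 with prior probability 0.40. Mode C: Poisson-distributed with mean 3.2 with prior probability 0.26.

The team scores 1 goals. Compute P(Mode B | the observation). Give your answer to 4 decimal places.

0.4509

Apply Bayes' rule: the posterior for each component is proportional to its prior times its likelihood at x.
Evaluate each component's likelihood at the observed value:
  p_A = e^(−1.4)·1.4^1/1! = 0.345236
  p_B = e^(−1.7)·1.7^1/1! = 0.310562
  p_C = e^(−3.2)·3.2^1/1! = 0.130439
Weight by the priors:
  π_A·p_A = 0.34 × 0.345236 = 0.11738
  π_B·p_B = 0.40 × 0.310562 = 0.124225
  π_C·p_C = 0.26 × 0.130439 = 0.0339142
Marginal: 0.11738 + 0.124225 + 0.0339142 = 0.275519
P(Mode B | x) = 0.124225 / 0.275519 ≈ 0.4509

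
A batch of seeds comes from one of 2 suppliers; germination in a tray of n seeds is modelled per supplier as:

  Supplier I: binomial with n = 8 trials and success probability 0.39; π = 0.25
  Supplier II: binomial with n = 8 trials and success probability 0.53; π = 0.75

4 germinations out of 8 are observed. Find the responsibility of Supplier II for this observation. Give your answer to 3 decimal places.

Posterior ∝ prior × likelihood, so P(k | x) ∝ π_k f_k(x); normalise over all components.
Evaluate each component's likelihood at the observed value:
  L_I = C(8,4)·0.39^4·0.61^4 = 70·0.0231344·0.138458 = 0.224221
  L_II = C(8,4)·0.53^4·0.47^4 = 70·0.0789048·0.0487968 = 0.269521
Unnormalised posteriors:
  π_I·L_I = 0.25 × 0.224221 = 0.0560552
  π_II·L_II = 0.75 × 0.269521 = 0.202141
Sum: 0.0560552 + 0.202141 = 0.258196
So the posterior for Supplier II is 0.202141 / 0.258196 ≈ 0.783.

0.783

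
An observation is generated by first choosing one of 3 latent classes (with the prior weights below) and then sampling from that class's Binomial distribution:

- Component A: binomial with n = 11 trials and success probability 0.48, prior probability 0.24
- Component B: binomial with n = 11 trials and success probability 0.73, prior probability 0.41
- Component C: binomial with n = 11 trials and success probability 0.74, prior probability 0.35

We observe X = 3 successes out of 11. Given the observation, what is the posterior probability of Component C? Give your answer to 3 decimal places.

0.020

Apply Bayes' rule: the posterior for each component is proportional to its prior times its likelihood at x.
Component likelihoods at x = 3 successes out of 11:
  L_A = 0.0975516
  L_B = 0.00181285
  L_C = 0.00139626
Weight by the priors:
  P(Z=A)·L_A = 0.24 × 0.0975516 = 0.0234124
  P(Z=B)·L_B = 0.41 × 0.00181285 = 0.00074327
  P(Z=C)·L_C = 0.35 × 0.00139626 = 0.000488691
Normaliser: 0.0234124 + 0.00074327 + 0.000488691 = 0.0246443
Responsibility of Component C: 0.000488691 / 0.0246443 ≈ 0.020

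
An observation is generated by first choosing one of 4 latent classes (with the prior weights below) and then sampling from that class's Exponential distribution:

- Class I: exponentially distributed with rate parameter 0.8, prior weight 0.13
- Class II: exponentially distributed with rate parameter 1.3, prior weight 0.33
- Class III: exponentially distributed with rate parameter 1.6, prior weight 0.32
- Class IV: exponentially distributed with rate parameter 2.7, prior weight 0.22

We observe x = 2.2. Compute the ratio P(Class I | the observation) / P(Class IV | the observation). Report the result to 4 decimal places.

11.4445

Only the two components matter; the odds are (π_i f_i(x)) / (π_j f_j(x)).
Evaluate each component's likelihood at the observed value:
  p_I = 0.137636
  p_II = 0.0744494
  p_III = 0.0473591
  p_IV = 0.00710648
Posterior odds = (π_I·p_I) / (π_IV·p_IV) = (0.13·0.137636) / (0.22·0.00710648) = 0.0178927 / 0.00156343 ≈ 11.4445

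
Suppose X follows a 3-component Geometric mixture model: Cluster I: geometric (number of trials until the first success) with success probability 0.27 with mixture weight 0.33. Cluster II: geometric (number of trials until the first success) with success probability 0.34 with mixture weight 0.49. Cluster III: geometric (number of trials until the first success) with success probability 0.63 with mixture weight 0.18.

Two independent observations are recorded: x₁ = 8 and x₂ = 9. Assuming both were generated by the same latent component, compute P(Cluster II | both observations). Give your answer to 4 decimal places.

0.3417

P(component k | x) = w_k·f_k(x) / marginal(x), where marginal(x) = Σ_j w_j·f_j(x).
Since both observations come from the same component, the likelihood for component k is f_k(x₁)·f_k(x₂).
  f_I = [0.029828] × [0.0217744] = 0.000649487
  f_II = [0.0185475] × [0.0122414] = 0.000227048
  f_III = [0.000598071] × [0.000221286] = 1.32345e-07
Unnormalised posteriors:
  w_I·f_I = 0.33 × 0.000649487 = 0.000214331
  w_II·f_II = 0.49 × 0.000227048 = 0.000111253
  w_III·f_III = 0.18 × 1.32345e-07 = 2.38221e-08
Marginal: 0.000214331 + 0.000111253 + 2.38221e-08 = 0.000325608
P(Cluster II | x) = 0.000111253 / 0.000325608 ≈ 0.3417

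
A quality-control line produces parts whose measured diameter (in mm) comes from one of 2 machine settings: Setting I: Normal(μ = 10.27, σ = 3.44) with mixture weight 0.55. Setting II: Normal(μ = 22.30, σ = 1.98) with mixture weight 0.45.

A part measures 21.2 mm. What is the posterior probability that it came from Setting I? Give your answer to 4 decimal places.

0.0052

Apply Bayes' rule: the posterior for each component is proportional to its prior times its likelihood at x.
Component likelihoods at x = 21.2 mm:
  p_I = (1/(3.44·√(2π)))·exp(−(21.2−10.27)²/(2·3.44²)) = 0.115972·exp(-5.04770) = 0.000745013
  p_II = (1/(1.98·√(2π)))·exp(−(21.2−22.30)²/(2·1.98²)) = 0.201486·exp(-0.15432) = 0.172673
Unnormalised posteriors:
  π_I·p_I = 0.55 × 0.000745013 = 0.000409757
  π_II·p_II = 0.45 × 0.172673 = 0.0777028
Normaliser: 0.000409757 + 0.0777028 = 0.0781126
P(Setting I | x) ≈ 0.0052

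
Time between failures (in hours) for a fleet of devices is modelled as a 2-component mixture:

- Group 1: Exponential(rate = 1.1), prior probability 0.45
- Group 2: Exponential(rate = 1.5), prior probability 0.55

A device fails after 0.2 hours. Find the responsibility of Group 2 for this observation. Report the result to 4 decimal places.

0.6061

By Bayes' theorem, P(k | x) = π_k f_k(x) / Σ_j π_j f_j(x).
Evaluate each component's likelihood at the observed value:
  f_1 = 0.882771
  f_2 = 1.11123
Multiply by the mixture weights:
  π_1·f_1 = 0.45 × 0.882771 = 0.397247
  π_2·f_2 = 0.55 × 1.11123 = 0.611175
Marginal: 0.397247 + 0.611175 = 1.00842
So the posterior for Group 2 is 0.611175 / 1.00842 ≈ 0.6061.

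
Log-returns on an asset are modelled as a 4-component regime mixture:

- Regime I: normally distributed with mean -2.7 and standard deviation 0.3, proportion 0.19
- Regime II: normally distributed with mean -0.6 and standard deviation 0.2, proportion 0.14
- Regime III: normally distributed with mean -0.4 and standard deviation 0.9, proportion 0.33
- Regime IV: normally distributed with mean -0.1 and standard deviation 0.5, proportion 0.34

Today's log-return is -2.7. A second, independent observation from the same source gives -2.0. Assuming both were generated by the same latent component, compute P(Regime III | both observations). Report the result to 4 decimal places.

0.0226

The responsibility of component k is w_k f_k(x) divided by Σ_j w_j f_j(x).
Since both observations come from the same component, the likelihood for component k is f_k(x₁)·f_k(x₂).
  p_I = [(1/(0.3·√(2π)))·exp(−(-2.7−-2.7)²/(2·0.3²)) = 1.329808·exp(-0.00000) = 1.32981] × [0.0874063] = 0.116234
  p_II = [(1/(0.2·√(2π)))·exp(−(-2.7−-0.6)²/(2·0.2²)) = 1.994711·exp(-55.12500) = 2.28769e-24] × [4.56736e-11] = 1.04487e-34
  p_III = [(1/(0.9·√(2π)))·exp(−(-2.7−-0.4)²/(2·0.9²)) = 0.443269·exp(-3.26543) = 0.0169242] × [0.0912799] = 0.00154484
  p_IV = [(1/(0.5·√(2π)))·exp(−(-2.7−-0.1)²/(2·0.5²)) = 0.797885·exp(-13.52000) = 1.07221e-06] × [0.000583894] = 6.26055e-10
Unnormalised posteriors:
  w_I·p_I = 0.19 × 0.116234 = 0.0220844
  w_II·p_II = 0.14 × 1.04487e-34 = 1.46282e-35
  w_III·p_III = 0.33 × 0.00154484 = 0.000509797
  w_IV·p_IV = 0.34 × 6.26055e-10 = 2.12859e-10
Evidence: 0.0220844 + 1.46282e-35 + 0.000509797 + 2.12859e-10 = 0.0225942
P(Regime III | x₁,x₂) = 0.000509797 / 0.0225942 ≈ 0.0226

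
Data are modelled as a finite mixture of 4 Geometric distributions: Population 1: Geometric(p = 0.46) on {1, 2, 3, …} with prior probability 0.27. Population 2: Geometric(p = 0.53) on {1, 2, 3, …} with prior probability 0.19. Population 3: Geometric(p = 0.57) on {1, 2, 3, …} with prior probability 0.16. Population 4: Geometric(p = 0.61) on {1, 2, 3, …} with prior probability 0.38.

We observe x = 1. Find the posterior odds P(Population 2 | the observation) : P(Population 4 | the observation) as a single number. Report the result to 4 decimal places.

0.4344

Since P(k|x) ∝ π_k f_k(x), the posterior odds are π_i f_i(x) / (π_j f_j(x)).
Geometric probabilities:
  p_1 = 0.46
  p_2 = 0.53
  p_3 = 0.57
  p_4 = 0.61
Odds = (0.19/0.38) × (0.53/0.61) = 0.5 × 0.868852 ≈ 0.4344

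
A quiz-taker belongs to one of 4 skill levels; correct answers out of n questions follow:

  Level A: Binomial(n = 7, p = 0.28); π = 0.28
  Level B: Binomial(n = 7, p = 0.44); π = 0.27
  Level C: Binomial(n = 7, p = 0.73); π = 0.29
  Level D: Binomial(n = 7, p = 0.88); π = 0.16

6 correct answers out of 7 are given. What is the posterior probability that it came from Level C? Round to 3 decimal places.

Apply Bayes' rule: the posterior for each component is proportional to its prior times its likelihood at x.
Component likelihoods at x = 6 correct answers out of 7:
  p_A = 0.00242873
  p_B = 0.0284448
  p_C = 0.286022
  p_D = 0.390099
Unnormalised posteriors:
  π_A·p_A = 0.28 × 0.00242873 = 0.000680044
  π_B·p_B = 0.27 × 0.0284448 = 0.00768008
  π_C·p_C = 0.29 × 0.286022 = 0.0829463
  π_D·p_D = 0.16 × 0.390099 = 0.0624159
Evidence: 0.000680044 + 0.00768008 + 0.0829463 + 0.0624159 = 0.153722
P(Level C | 6 correct answers out of 7) ≈ 0.540

0.540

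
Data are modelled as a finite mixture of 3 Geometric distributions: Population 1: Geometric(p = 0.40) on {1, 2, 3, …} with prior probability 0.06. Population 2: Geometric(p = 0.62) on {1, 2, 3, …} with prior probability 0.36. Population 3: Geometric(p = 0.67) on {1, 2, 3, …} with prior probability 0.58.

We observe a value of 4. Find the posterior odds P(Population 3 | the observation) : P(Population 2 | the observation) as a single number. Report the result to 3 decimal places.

Since P(k|x) ∝ π_k f_k(x), the posterior odds are π_i f_i(x) / (π_j f_j(x)).
Geometric probabilities:
  f_1 = 0.0864
  f_2 = 0.0340206
  f_3 = 0.0240778
Odds = (0.58/0.36) × (0.0240778/0.0340206) = 1.61111 × 0.707741 ≈ 1.140

1.140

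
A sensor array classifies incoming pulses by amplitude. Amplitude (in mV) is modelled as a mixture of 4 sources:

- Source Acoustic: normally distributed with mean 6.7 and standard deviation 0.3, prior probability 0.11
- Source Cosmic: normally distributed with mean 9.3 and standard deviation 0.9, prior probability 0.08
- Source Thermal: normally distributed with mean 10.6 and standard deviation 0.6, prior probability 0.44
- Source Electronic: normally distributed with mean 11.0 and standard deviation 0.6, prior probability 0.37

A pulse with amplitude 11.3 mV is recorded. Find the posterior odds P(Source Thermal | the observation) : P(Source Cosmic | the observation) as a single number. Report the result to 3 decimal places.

49.343

Since P(k|x) ∝ π_k f_k(x), the posterior odds are π_i f_i(x) / (π_j f_j(x)).
Normal densities:
  p_Acoustic = (1/(0.3·√(2π)))·exp(−(11.3−6.7)²/(2·0.3²)) = 1.329808·exp(-117.55556) = 1.17506e-51
  p_Cosmic = (1/(0.9·√(2π)))·exp(−(11.3−9.3)²/(2·0.9²)) = 0.443269·exp(-2.46914) = 0.0375263
  p_Thermal = (1/(0.6·√(2π)))·exp(−(11.3−10.6)²/(2·0.6²)) = 0.664904·exp(-0.68056) = 0.336664
  p_Electronic = (1/(0.6·√(2π)))·exp(−(11.3−11.0)²/(2·0.6²)) = 0.664904·exp(-0.12500) = 0.586776
Posterior odds = (π_Thermal·p_Thermal) / (π_Cosmic·p_Cosmic) = (0.44·0.336664) / (0.08·0.0375263) = 0.148132 / 0.0030021 ≈ 49.343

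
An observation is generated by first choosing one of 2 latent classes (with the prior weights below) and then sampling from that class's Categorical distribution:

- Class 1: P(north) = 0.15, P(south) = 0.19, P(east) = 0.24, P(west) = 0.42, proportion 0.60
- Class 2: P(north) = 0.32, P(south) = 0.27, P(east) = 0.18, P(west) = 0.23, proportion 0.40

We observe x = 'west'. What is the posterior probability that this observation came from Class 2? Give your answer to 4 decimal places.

0.2674

By Bayes' theorem, P(k | x) = π_k f_k(x) / Σ_j π_j f_j(x).
Categorical probabilities:
  p_1 = P(west | comp) = 0.42
  p_2 = P(west | comp) = 0.23
Unnormalised posteriors:
  π_1·p_1 = 0.60 × 0.42 = 0.252
  π_2·p_2 = 0.40 × 0.23 = 0.092
Denominator: 0.252 + 0.092 = 0.344
So the posterior for Class 2 is 0.092 / 0.344 ≈ 0.2674.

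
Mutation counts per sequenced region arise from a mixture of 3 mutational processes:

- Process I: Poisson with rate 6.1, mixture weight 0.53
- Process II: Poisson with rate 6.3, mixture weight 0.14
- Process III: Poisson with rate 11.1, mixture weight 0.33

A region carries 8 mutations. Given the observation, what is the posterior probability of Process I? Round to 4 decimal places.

0.5605

Apply Bayes' rule: the posterior for each component is proportional to its prior times its likelihood at x.
Poisson probabilities:
  L_I = 0.10664
  L_II = 0.113018
  L_III = 0.0863763
Prior × likelihood for each component:
  w_I·L_I = 0.53 × 0.10664 = 0.0565194
  w_II·L_II = 0.14 × 0.113018 = 0.0158226
  w_III·L_III = 0.33 × 0.0863763 = 0.0285042
Denominator: 0.0565194 + 0.0158226 + 0.0285042 = 0.100846
P(Process I | x) = 0.0565194 / 0.100846 ≈ 0.5605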